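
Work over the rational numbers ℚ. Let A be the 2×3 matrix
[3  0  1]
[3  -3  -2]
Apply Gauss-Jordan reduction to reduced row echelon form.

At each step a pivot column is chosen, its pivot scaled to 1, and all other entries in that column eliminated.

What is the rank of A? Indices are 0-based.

rank = 2

pivot(0,0)=3: scale R0 → (1, 0, 1/3)
  clear (1,0): R1 −= (3)R0 → (0, -3, -3)
pivot(1,1)=-3: scale R1 → (0, 1, 1)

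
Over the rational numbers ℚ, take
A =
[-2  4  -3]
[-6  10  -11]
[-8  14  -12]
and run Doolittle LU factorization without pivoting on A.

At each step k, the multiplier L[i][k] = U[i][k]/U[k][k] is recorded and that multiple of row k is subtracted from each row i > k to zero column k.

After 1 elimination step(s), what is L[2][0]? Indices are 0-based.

k=0: U[0][0]=-2
  eliminate (1,0): mult=3, new row 1: (0, -2, -2); set L[1][0]=3
  eliminate (2,0): mult=4, new row 2: (0, -2, 0); set L[2][0]=4

L[2][0] = 4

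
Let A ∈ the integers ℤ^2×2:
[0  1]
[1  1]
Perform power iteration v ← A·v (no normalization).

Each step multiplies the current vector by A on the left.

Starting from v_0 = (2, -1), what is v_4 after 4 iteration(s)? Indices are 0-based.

v_4 = (1, 1)

v_0 = (2, -1).
v_1 = A·v_0 = (-1, 1).
v_2 = A·v_1 = (1, 0).
v_3 = A·v_2 = (0, 1).
v_4 = A·v_3 = (1, 1).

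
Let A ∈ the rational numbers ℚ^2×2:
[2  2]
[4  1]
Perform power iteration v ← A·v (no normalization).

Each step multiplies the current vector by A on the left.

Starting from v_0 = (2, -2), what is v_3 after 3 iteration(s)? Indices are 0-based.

v_0 = (2, -2).
v_1 = A·v_0 = (0, 6).
v_2 = A·v_1 = (12, 6).
v_3 = A·v_2 = (36, 54).

v_3 = (36, 54)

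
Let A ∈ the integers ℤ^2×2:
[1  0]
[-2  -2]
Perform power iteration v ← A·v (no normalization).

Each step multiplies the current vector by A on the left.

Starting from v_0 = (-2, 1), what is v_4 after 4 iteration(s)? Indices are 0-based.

v_4 = (-2, -4)

v_0 = (-2, 1).
v_1 = A·v_0 = (-2, 2).
v_2 = A·v_1 = (-2, 0).
v_3 = A·v_2 = (-2, 4).
v_4 = A·v_3 = (-2, -4).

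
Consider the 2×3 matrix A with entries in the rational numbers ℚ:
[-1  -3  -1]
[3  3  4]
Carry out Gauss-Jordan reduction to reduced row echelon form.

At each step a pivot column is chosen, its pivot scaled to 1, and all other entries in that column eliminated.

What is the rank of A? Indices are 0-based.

step 1: normalize row 0 (÷-1) = (1, 3, 1)
  row 1: subtract 3×row0 = (0, -6, 1)
step 2: normalize row 1 (÷-6) = (0, 1, -1/6)
  row 0: subtract 3×row1 = (1, 0, 3/2)

rank = 2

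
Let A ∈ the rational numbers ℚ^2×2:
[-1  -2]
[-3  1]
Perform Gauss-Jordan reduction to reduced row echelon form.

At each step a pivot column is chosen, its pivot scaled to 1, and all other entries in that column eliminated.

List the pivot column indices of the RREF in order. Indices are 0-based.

step 1: normalize row 0 (÷-1) = (1, 2)
  row 1: subtract -3×row0 = (0, 7)
step 2: normalize row 1 (÷7) = (0, 1)
  row 0: subtract 2×row1 = (1, 0)

pivot columns: 0, 1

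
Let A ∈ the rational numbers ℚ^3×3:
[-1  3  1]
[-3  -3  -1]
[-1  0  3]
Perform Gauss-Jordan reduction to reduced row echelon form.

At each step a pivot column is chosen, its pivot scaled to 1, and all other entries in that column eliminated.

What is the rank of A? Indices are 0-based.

rank = 3

pivot(0,0)=-1: scale R0 → (1, -3, -1)
  clear (1,0): R1 −= (-3)R0 → (0, -12, -4)
  clear (2,0): R2 −= (-1)R0 → (0, -3, 2)
pivot(1,1)=-12: scale R1 → (0, 1, 1/3)
  clear (0,1): R0 −= (-3)R1 → (1, 0, 0)
  clear (2,1): R2 −= (-3)R1 → (0, 0, 3)
pivot(2,2)=3: scale R2 → (0, 0, 1)
  clear (1,2): R1 −= (1/3)R2 → (0, 1, 0)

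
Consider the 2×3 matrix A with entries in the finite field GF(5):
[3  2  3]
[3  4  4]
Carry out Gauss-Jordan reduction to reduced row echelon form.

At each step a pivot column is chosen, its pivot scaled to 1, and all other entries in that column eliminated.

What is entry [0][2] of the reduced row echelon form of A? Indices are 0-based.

M[0][2] = 4

pivot(0,0)=3: scale R0 → (1, 4, 1)
  clear (1,0): R1 −= (3)R0 → (0, 2, 1)
pivot(1,1)=2: scale R1 → (0, 1, 3)
  clear (0,1): R0 −= (4)R1 → (1, 0, 4)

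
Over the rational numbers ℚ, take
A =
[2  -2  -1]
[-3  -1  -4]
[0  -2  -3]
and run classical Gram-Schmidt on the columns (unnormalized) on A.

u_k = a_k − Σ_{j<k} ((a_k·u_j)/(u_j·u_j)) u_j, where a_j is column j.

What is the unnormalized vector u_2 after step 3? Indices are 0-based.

Step 1: u_0 = a_0 = (2, -3, 0).
Step 2: u_1 = a_1 − (-1/13)·u_0 = (-24/13, -16/13, -2).
Step 3: u_2 = a_2 − (10/13)·u_0 − (83/58)·u_1 = (3/29, 2/29, -4/29).

u_2 = (3/29, 2/29, -4/29)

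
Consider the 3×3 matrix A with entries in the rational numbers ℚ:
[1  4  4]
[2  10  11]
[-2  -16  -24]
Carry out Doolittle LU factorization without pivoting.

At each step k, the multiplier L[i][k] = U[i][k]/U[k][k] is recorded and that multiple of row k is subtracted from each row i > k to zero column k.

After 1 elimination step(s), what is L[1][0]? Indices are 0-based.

[col 0] pivot 1
  R1 -= 2*R0 → (0, 2, 3)  (L[1][0] := 2)
  R2 -= -2*R0 → (0, -8, -16)  (L[2][0] := -2)

L[1][0] = 2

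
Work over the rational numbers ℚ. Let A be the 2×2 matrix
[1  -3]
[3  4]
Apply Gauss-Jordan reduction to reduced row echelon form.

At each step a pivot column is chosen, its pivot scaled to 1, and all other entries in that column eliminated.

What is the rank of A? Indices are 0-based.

rank = 2

pivot(0,0)=1: scale R0 → (1, -3)
  clear (1,0): R1 −= (3)R0 → (0, 13)
pivot(1,1)=13: scale R1 → (0, 1)
  clear (0,1): R0 −= (-3)R1 → (1, 0)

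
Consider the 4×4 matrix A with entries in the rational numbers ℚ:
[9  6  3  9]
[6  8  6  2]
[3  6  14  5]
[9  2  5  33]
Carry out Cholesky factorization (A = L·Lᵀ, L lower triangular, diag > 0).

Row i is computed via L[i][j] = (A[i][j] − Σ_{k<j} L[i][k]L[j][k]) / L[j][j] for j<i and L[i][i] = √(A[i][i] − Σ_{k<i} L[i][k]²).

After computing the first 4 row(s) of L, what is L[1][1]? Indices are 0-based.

L[1][1] = 2

Step 1: L[0][0] = √(9) = 3.
  L[1][0] = (6) / L[0][0] = 2.
Step 2: L[1][1] = √(4) = 2.
  L[2][0] = (3) / L[0][0] = 1.
  L[2][1] = (4) / L[1][1] = 2.
Step 3: L[2][2] = √(9) = 3.
  L[3][0] = (9) / L[0][0] = 3.
  L[3][1] = (-4) / L[1][1] = -2.
  L[3][2] = (6) / L[2][2] = 2.
Step 4: L[3][3] = √(16) = 4.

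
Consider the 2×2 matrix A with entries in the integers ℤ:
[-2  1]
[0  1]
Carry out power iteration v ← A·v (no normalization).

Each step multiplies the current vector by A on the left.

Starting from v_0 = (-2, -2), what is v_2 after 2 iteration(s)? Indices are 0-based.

v_2 = (-6, -2)

v_0 = (-2, -2).
v_1 = A·v_0 = (2, -2).
v_2 = A·v_1 = (-6, -2).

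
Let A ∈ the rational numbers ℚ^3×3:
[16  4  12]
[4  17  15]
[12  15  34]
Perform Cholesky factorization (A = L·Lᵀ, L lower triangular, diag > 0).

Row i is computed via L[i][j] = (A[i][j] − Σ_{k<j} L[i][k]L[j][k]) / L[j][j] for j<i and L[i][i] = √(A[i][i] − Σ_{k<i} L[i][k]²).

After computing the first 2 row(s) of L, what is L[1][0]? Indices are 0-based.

L[1][0] = 1

Step 1: L[0][0] = √(16) = 4.
  L[1][0] = (4) / L[0][0] = 1.
Step 2: L[1][1] = √(16) = 4.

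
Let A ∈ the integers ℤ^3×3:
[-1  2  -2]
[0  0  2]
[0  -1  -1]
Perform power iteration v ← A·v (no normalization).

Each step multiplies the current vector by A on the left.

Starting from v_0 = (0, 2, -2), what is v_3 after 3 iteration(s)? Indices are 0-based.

v_3 = (8, 8, -4)

v_0 = (0, 2, -2).
v_1 = A·v_0 = (8, -4, 0).
v_2 = A·v_1 = (-16, 0, 4).
v_3 = A·v_2 = (8, 8, -4).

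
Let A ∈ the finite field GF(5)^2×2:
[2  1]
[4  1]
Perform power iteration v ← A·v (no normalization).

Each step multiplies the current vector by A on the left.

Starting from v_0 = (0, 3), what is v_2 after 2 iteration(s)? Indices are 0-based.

v_0 = (0, 3).
v_1 = A·v_0 = (3, 3).
v_2 = A·v_1 = (4, 0).

v_2 = (4, 0)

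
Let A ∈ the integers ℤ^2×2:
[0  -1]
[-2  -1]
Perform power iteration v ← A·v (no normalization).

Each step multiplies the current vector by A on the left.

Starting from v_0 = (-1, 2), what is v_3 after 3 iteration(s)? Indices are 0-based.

v_0 = (-1, 2).
v_1 = A·v_0 = (-2, 0).
v_2 = A·v_1 = (0, 4).
v_3 = A·v_2 = (-4, -4).

v_3 = (-4, -4)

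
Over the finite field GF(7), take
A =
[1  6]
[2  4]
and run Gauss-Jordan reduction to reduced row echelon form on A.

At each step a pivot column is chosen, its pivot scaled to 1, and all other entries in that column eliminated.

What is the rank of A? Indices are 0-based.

rank = 2

pivot(0,0)=1: scale R0 → (1, 6)
  clear (1,0): R1 −= (2)R0 → (0, 6)
pivot(1,1)=6: scale R1 → (0, 1)
  clear (0,1): R0 −= (6)R1 → (1, 0)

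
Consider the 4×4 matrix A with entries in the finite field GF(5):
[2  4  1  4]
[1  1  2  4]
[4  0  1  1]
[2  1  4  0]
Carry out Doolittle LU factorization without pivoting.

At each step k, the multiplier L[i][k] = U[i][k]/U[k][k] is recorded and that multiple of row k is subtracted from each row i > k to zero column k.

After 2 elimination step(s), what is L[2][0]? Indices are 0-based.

[col 0] pivot 2
  R1 -= 3*R0 → (0, 4, 4, 2)  (L[1][0] := 3)
  R2 -= 2*R0 → (0, 2, 4, 3)  (L[2][0] := 2)
  R3 -= 1*R0 → (0, 2, 3, 1)  (L[3][0] := 1)
[col 1] pivot 4
  R2 -= 3*R1 → (0, 0, 2, 2)  (L[2][1] := 3)
  R3 -= 3*R1 → (0, 0, 1, 0)  (L[3][1] := 3)

L[2][0] = 2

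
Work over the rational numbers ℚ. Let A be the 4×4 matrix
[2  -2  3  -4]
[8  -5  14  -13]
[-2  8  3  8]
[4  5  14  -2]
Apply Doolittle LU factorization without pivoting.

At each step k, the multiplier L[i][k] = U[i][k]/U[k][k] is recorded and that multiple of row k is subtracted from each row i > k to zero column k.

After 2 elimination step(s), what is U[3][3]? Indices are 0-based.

U[3][3] = -3

[col 0] pivot 2
  R1 -= 4*R0 → (0, 3, 2, 3)  (L[1][0] := 4)
  R2 -= -1*R0 → (0, 6, 6, 4)  (L[2][0] := -1)
  R3 -= 2*R0 → (0, 9, 8, 6)  (L[3][0] := 2)
[col 1] pivot 3
  R2 -= 2*R1 → (0, 0, 2, -2)  (L[2][1] := 2)
  R3 -= 3*R1 → (0, 0, 2, -3)  (L[3][1] := 3)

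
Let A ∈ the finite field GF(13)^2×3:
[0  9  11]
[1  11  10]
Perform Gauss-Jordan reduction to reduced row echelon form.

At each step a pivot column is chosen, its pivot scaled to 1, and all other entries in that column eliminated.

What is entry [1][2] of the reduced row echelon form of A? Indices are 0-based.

M[1][2] = 7

[1] R0 <-> R1
[1] R0 /= 1  ⇒  (1, 11, 10)
[2] R1 /= 9  ⇒  (0, 1, 7)
     R0 -= 11·R1  ⇒  (1, 0, 11)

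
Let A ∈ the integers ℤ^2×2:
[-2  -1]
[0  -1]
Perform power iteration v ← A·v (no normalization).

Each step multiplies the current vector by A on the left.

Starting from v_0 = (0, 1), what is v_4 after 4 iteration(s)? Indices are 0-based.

v_4 = (15, 1)

v_0 = (0, 1).
v_1 = A·v_0 = (-1, -1).
v_2 = A·v_1 = (3, 1).
v_3 = A·v_2 = (-7, -1).
v_4 = A·v_3 = (15, 1).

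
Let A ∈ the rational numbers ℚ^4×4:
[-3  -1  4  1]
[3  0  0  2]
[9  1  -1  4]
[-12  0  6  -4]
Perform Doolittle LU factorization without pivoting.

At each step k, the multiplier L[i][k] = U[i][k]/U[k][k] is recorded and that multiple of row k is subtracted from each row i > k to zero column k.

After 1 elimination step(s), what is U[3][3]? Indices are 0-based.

U[3][3] = -8

Step 1: pivot at (0,0) is -3.
  row1 ← row1 − (-1)·row0  ⇒  L[1][0]=-1, U row1=(0, -1, 4, 3)
  row2 ← row2 − (-3)·row0  ⇒  L[2][0]=-3, U row2=(0, -2, 11, 7)
  row3 ← row3 − (4)·row0  ⇒  L[3][0]=4, U row3=(0, 4, -10, -8)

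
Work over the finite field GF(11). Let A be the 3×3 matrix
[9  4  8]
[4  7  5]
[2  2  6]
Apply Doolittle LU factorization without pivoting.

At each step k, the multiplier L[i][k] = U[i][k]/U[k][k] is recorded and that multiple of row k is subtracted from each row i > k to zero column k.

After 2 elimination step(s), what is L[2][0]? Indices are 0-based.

[col 0] pivot 9
  R1 -= 9*R0 → (0, 4, 10)  (L[1][0] := 9)
  R2 -= 10*R0 → (0, 6, 3)  (L[2][0] := 10)
[col 1] pivot 4
  R2 -= 7*R1 → (0, 0, 10)  (L[2][1] := 7)

L[2][0] = 10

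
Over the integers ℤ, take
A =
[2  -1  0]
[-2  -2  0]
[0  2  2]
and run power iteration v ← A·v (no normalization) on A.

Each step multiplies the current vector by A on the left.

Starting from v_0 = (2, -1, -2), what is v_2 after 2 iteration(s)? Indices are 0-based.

v_0 = (2, -1, -2).
v_1 = A·v_0 = (5, -2, -6).
v_2 = A·v_1 = (12, -6, -16).

v_2 = (12, -6, -16)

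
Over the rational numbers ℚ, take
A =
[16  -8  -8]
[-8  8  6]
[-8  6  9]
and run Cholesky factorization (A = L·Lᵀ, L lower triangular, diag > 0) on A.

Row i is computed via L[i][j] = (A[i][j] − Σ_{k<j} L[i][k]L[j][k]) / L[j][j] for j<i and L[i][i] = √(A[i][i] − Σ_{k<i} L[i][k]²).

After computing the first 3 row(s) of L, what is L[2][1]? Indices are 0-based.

L[2][1] = 1

Step 1: L[0][0] = √(16) = 4.
  L[1][0] = (-8) / L[0][0] = -2.
Step 2: L[1][1] = √(4) = 2.
  L[2][0] = (-8) / L[0][0] = -2.
  L[2][1] = (2) / L[1][1] = 1.
Step 3: L[2][2] = √(4) = 2.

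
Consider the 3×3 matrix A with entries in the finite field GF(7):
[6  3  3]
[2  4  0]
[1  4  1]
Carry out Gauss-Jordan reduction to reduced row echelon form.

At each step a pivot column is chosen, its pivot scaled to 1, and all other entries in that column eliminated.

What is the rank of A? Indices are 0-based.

rank = 3

pivot(0,0)=6: scale R0 → (1, 4, 4)
  clear (1,0): R1 −= (2)R0 → (0, 3, 6)
  clear (2,0): R2 −= (1)R0 → (0, 0, 4)
pivot(1,1)=3: scale R1 → (0, 1, 2)
  clear (0,1): R0 −= (4)R1 → (1, 0, 3)
pivot(2,2)=4: scale R2 → (0, 0, 1)
  clear (0,2): R0 −= (3)R2 → (1, 0, 0)
  clear (1,2): R1 −= (2)R2 → (0, 1, 0)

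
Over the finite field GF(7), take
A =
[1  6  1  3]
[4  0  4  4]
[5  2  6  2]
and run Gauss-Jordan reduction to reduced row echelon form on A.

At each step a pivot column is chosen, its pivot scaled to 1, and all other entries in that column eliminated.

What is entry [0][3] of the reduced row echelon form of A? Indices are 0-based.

step 1: normalize row 0 (÷1) = (1, 6, 1, 3)
  row 1: subtract 4×row0 = (0, 4, 0, 6)
  row 2: subtract 5×row0 = (0, 0, 1, 1)
step 2: normalize row 1 (÷4) = (0, 1, 0, 5)
  row 0: subtract 6×row1 = (1, 0, 1, 1)
step 3: normalize row 2 (÷1) = (0, 0, 1, 1)
  row 0: subtract 1×row2 = (1, 0, 0, 0)

M[0][3] = 0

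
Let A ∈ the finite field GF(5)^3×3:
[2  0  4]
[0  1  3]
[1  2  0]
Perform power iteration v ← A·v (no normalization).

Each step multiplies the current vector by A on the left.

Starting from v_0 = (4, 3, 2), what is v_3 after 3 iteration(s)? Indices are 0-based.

v_3 = (0, 1, 0)

v_0 = (4, 3, 2).
v_1 = A·v_0 = (1, 4, 0).
v_2 = A·v_1 = (2, 4, 4).
v_3 = A·v_2 = (0, 1, 0).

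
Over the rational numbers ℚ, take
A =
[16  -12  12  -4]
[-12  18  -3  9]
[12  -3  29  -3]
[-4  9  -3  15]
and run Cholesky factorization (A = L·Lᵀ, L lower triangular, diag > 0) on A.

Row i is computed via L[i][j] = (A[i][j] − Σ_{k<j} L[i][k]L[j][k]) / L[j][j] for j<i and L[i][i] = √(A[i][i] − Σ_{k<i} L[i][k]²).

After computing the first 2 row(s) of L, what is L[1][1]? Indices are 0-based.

Step 1: L[0][0] = √(16) = 4.
  L[1][0] = (-12) / L[0][0] = -3.
Step 2: L[1][1] = √(9) = 3.

L[1][1] = 3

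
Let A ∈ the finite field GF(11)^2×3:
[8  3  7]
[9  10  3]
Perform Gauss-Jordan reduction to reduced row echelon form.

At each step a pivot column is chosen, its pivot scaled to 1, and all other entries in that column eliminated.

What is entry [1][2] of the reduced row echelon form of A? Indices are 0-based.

M[1][2] = 3

[1] R0 /= 8  ⇒  (1, 10, 5)
     R1 -= 9·R0  ⇒  (0, 8, 2)
[2] R1 /= 8  ⇒  (0, 1, 3)
     R0 -= 10·R1  ⇒  (1, 0, 8)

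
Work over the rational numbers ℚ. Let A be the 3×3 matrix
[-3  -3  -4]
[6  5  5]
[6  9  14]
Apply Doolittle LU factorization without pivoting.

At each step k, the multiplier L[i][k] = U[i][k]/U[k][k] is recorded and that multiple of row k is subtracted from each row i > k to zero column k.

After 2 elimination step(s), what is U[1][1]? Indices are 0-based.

U[1][1] = -1

[col 0] pivot -3
  R1 -= -2*R0 → (0, -1, -3)  (L[1][0] := -2)
  R2 -= -2*R0 → (0, 3, 6)  (L[2][0] := -2)
[col 1] pivot -1
  R2 -= -3*R1 → (0, 0, -3)  (L[2][1] := -3)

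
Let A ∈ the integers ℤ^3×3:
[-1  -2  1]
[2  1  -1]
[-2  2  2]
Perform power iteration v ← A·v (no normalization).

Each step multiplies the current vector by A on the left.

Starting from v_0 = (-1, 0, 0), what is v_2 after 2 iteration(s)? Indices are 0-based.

v_0 = (-1, 0, 0).
v_1 = A·v_0 = (1, -2, 2).
v_2 = A·v_1 = (5, -2, -2).

v_2 = (5, -2, -2)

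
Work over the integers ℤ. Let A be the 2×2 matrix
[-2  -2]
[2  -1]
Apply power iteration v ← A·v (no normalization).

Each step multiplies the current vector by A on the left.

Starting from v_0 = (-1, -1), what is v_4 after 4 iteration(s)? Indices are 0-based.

v_4 = (54, 9)

v_0 = (-1, -1).
v_1 = A·v_0 = (4, -1).
v_2 = A·v_1 = (-6, 9).
v_3 = A·v_2 = (-6, -21).
v_4 = A·v_3 = (54, 9).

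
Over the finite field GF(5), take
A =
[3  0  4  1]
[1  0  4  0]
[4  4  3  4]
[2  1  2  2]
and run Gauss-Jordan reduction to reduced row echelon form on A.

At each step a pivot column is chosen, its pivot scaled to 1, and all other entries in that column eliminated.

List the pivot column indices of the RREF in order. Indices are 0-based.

step 1: normalize row 0 (÷3) = (1, 0, 3, 2)
  row 1: subtract 1×row0 = (0, 0, 1, 3)
  row 2: subtract 4×row0 = (0, 4, 1, 1)
  row 3: subtract 2×row0 = (0, 1, 1, 3)
step 2: exchange rows 1,2
step 2: normalize row 1 (÷4) = (0, 1, 4, 4)
  row 3: subtract 1×row1 = (0, 0, 2, 4)
step 3: normalize row 2 (÷1) = (0, 0, 1, 3)
  row 0: subtract 3×row2 = (1, 0, 0, 3)
  row 1: subtract 4×row2 = (0, 1, 0, 2)
  row 3: subtract 2×row2 = (0, 0, 0, 3)
step 4: normalize row 3 (÷3) = (0, 0, 0, 1)
  row 0: subtract 3×row3 = (1, 0, 0, 0)
  row 1: subtract 2×row3 = (0, 1, 0, 0)
  row 2: subtract 3×row3 = (0, 0, 1, 0)

pivot columns: 0, 1, 2, 3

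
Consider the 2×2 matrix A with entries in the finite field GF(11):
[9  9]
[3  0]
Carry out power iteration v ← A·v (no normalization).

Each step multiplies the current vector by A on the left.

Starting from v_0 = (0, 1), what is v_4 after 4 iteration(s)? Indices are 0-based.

v_0 = (0, 1).
v_1 = A·v_0 = (9, 0).
v_2 = A·v_1 = (4, 5).
v_3 = A·v_2 = (4, 1).
v_4 = A·v_3 = (1, 1).

v_4 = (1, 1)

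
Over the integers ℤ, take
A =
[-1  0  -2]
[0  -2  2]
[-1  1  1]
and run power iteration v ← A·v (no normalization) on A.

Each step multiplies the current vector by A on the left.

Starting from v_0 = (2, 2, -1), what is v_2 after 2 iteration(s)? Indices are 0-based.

v_0 = (2, 2, -1).
v_1 = A·v_0 = (0, -6, -1).
v_2 = A·v_1 = (2, 10, -7).

v_2 = (2, 10, -7)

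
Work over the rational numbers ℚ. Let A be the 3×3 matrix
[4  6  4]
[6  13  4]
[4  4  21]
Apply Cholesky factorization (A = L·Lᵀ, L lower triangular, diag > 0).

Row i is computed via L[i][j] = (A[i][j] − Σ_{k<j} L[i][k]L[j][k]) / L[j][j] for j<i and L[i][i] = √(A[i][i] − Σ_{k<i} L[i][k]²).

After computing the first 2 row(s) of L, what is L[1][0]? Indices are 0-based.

Step 1: L[0][0] = √(4) = 2.
  L[1][0] = (6) / L[0][0] = 3.
Step 2: L[1][1] = √(4) = 2.

L[1][0] = 3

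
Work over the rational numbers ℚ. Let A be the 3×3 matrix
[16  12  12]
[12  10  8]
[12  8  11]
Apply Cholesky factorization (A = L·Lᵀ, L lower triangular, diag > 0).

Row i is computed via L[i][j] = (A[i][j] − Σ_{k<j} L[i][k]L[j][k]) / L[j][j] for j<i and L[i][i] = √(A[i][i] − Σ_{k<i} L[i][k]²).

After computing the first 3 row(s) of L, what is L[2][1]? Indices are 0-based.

L[2][1] = -1

Step 1: L[0][0] = √(16) = 4.
  L[1][0] = (12) / L[0][0] = 3.
Step 2: L[1][1] = √(1) = 1.
  L[2][0] = (12) / L[0][0] = 3.
  L[2][1] = (-1) / L[1][1] = -1.
Step 3: L[2][2] = √(1) = 1.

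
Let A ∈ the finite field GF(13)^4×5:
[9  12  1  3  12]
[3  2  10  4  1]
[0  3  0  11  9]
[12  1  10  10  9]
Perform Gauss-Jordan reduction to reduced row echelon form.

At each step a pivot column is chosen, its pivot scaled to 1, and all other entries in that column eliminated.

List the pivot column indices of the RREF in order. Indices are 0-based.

pivot columns: 0, 1, 2, 3

step 1: normalize row 0 (÷9) = (1, 10, 3, 9, 10)
  row 1: subtract 3×row0 = (0, 11, 1, 3, 10)
  row 3: subtract 12×row0 = (0, 11, 0, 6, 6)
step 2: normalize row 1 (÷11) = (0, 1, 6, 5, 8)
  row 0: subtract 10×row1 = (1, 0, 8, 11, 8)
  row 2: subtract 3×row1 = (0, 0, 8, 9, 11)
  row 3: subtract 11×row1 = (0, 0, 12, 3, 9)
step 3: normalize row 2 (÷8) = (0, 0, 1, 6, 3)
  row 0: subtract 8×row2 = (1, 0, 0, 2, 10)
  row 1: subtract 6×row2 = (0, 1, 0, 8, 3)
  row 3: subtract 12×row2 = (0, 0, 0, 9, 12)
step 4: normalize row 3 (÷9) = (0, 0, 0, 1, 10)
  row 0: subtract 2×row3 = (1, 0, 0, 0, 3)
  row 1: subtract 8×row3 = (0, 1, 0, 0, 1)
  row 2: subtract 6×row3 = (0, 0, 1, 0, 8)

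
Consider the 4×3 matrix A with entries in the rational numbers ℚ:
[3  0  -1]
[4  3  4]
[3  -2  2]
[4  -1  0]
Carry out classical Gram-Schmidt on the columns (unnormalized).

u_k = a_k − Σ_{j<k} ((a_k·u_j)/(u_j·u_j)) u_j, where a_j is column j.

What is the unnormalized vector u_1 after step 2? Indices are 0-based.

Step 1: u_0 = a_0 = (3, 4, 3, 4).
Step 2: u_1 = a_1 − (1/25)·u_0 = (-3/25, 71/25, -53/25, -29/25).

u_1 = (-3/25, 71/25, -53/25, -29/25)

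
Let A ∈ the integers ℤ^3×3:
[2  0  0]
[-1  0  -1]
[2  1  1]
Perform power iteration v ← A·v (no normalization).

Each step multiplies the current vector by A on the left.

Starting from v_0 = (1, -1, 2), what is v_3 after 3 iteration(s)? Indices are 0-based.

v_3 = (8, -8, 7)

v_0 = (1, -1, 2).
v_1 = A·v_0 = (2, -3, 3).
v_2 = A·v_1 = (4, -5, 4).
v_3 = A·v_2 = (8, -8, 7).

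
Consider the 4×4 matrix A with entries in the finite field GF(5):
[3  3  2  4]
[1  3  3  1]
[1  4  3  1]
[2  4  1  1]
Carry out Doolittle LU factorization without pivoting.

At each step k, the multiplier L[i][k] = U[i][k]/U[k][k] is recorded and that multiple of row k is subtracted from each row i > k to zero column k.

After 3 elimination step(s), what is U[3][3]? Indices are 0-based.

U[3][3] = 4

k=0: U[0][0]=3
  eliminate (1,0): mult=2, new row 1: (0, 2, 4, 3); set L[1][0]=2
  eliminate (2,0): mult=2, new row 2: (0, 3, 4, 3); set L[2][0]=2
  eliminate (3,0): mult=4, new row 3: (0, 2, 3, 0); set L[3][0]=4
k=1: U[1][1]=2
  eliminate (2,1): mult=4, new row 2: (0, 0, 3, 1); set L[2][1]=4
  eliminate (3,1): mult=1, new row 3: (0, 0, 4, 2); set L[3][1]=1
k=2: U[2][2]=3
  eliminate (3,2): mult=3, new row 3: (0, 0, 0, 4); set L[3][2]=3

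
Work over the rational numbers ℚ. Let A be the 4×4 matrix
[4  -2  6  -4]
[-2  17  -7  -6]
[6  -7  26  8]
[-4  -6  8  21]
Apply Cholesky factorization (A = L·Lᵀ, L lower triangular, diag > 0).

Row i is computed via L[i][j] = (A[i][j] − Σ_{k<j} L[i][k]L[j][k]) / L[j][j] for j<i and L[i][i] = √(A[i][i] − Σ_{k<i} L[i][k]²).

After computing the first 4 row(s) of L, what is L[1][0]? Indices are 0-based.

L[1][0] = -1

Step 1: L[0][0] = √(4) = 2.
  L[1][0] = (-2) / L[0][0] = -1.
Step 2: L[1][1] = √(16) = 4.
  L[2][0] = (6) / L[0][0] = 3.
  L[2][1] = (-4) / L[1][1] = -1.
Step 3: L[2][2] = √(16) = 4.
  L[3][0] = (-4) / L[0][0] = -2.
  L[3][1] = (-8) / L[1][1] = -2.
  L[3][2] = (12) / L[2][2] = 3.
Step 4: L[3][3] = √(4) = 2.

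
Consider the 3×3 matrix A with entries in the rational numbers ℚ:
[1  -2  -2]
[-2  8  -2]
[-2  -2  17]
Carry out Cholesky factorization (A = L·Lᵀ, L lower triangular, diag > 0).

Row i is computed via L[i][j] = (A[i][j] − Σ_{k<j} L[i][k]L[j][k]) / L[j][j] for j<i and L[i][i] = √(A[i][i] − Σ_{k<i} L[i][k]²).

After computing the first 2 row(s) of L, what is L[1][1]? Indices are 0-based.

Step 1: L[0][0] = √(1) = 1.
  L[1][0] = (-2) / L[0][0] = -2.
Step 2: L[1][1] = √(4) = 2.

L[1][1] = 2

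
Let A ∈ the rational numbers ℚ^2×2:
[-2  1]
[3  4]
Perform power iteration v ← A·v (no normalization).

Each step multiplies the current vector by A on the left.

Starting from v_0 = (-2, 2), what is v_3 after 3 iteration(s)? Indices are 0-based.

v_3 = (46, 74)

v_0 = (-2, 2).
v_1 = A·v_0 = (6, 2).
v_2 = A·v_1 = (-10, 26).
v_3 = A·v_2 = (46, 74).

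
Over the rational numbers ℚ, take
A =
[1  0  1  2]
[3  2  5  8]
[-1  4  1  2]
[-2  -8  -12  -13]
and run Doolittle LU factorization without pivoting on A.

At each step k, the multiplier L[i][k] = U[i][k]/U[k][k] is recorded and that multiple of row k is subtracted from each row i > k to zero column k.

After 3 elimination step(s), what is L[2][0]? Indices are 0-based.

L[2][0] = -1

[col 0] pivot 1
  R1 -= 3*R0 → (0, 2, 2, 2)  (L[1][0] := 3)
  R2 -= -1*R0 → (0, 4, 2, 4)  (L[2][0] := -1)
  R3 -= -2*R0 → (0, -8, -10, -9)  (L[3][0] := -2)
[col 1] pivot 2
  R2 -= 2*R1 → (0, 0, -2, 0)  (L[2][1] := 2)
  R3 -= -4*R1 → (0, 0, -2, -1)  (L[3][1] := -4)
[col 2] pivot -2
  R3 -= 1*R2 → (0, 0, 0, -1)  (L[3][2] := 1)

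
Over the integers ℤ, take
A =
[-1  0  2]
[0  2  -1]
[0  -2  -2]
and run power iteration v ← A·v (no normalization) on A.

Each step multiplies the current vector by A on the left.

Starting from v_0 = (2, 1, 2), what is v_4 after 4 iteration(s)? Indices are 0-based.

v_0 = (2, 1, 2).
v_1 = A·v_0 = (2, 0, -6).
v_2 = A·v_1 = (-14, 6, 12).
v_3 = A·v_2 = (38, 0, -36).
v_4 = A·v_3 = (-110, 36, 72).

v_4 = (-110, 36, 72)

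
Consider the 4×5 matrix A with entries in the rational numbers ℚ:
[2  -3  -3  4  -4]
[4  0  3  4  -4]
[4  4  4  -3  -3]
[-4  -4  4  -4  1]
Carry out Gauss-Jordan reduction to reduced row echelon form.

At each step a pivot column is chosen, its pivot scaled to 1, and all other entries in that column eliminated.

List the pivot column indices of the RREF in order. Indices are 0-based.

[1] R0 /= 2  ⇒  (1, -3/2, -3/2, 2, -2)
     R1 -= 4·R0  ⇒  (0, 6, 9, -4, 4)
     R2 -= 4·R0  ⇒  (0, 10, 10, -11, 5)
     R3 -= -4·R0  ⇒  (0, -10, -2, 4, -7)
[2] R1 /= 6  ⇒  (0, 1, 3/2, -2/3, 2/3)
     R0 -= -3/2·R1  ⇒  (1, 0, 3/4, 1, -1)
     R2 -= 10·R1  ⇒  (0, 0, -5, -13/3, -5/3)
     R3 -= -10·R1  ⇒  (0, 0, 13, -8/3, -1/3)
[3] R2 /= -5  ⇒  (0, 0, 1, 13/15, 1/3)
     R0 -= 3/4·R2  ⇒  (1, 0, 0, 7/20, -5/4)
     R1 -= 3/2·R2  ⇒  (0, 1, 0, -59/30, 1/6)
     R3 -= 13·R2  ⇒  (0, 0, 0, -209/15, -14/3)
[4] R3 /= -209/15  ⇒  (0, 0, 0, 1, 70/209)
     R0 -= 7/20·R3  ⇒  (1, 0, 0, 0, -1143/836)
     R1 -= -59/30·R3  ⇒  (0, 1, 0, 0, 345/418)
     R2 -= 13/15·R3  ⇒  (0, 0, 1, 0, 9/209)

pivot columns: 0, 1, 2, 3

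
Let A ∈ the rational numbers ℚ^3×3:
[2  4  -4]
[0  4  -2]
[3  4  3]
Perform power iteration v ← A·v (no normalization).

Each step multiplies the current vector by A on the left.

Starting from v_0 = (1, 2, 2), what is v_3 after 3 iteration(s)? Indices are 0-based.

v_0 = (1, 2, 2).
v_1 = A·v_0 = (2, 4, 17).
v_2 = A·v_1 = (-48, -18, 73).
v_3 = A·v_2 = (-460, -218, 3).

v_3 = (-460, -218, 3)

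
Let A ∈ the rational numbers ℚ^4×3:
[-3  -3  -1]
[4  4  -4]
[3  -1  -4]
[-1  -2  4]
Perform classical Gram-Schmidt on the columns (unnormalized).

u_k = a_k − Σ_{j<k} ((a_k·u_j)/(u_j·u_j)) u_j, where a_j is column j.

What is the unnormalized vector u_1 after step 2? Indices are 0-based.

Step 1: u_0 = a_0 = (-3, 4, 3, -1).
Step 2: u_1 = a_1 − (24/35)·u_0 = (-33/35, 44/35, -107/35, -46/35).

u_1 = (-33/35, 44/35, -107/35, -46/35)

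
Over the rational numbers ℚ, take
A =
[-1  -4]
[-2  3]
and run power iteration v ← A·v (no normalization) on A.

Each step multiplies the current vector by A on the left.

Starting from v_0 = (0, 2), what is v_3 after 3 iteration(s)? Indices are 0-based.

v_3 = (-120, 134)

v_0 = (0, 2).
v_1 = A·v_0 = (-8, 6).
v_2 = A·v_1 = (-16, 34).
v_3 = A·v_2 = (-120, 134).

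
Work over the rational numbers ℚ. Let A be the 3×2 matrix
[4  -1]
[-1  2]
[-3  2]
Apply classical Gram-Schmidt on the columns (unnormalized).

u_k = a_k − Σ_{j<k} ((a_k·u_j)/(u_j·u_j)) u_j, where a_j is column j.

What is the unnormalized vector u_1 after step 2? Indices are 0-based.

u_1 = (11/13, 20/13, 8/13)

Step 1: u_0 = a_0 = (4, -1, -3).
Step 2: u_1 = a_1 − (-6/13)·u_0 = (11/13, 20/13, 8/13).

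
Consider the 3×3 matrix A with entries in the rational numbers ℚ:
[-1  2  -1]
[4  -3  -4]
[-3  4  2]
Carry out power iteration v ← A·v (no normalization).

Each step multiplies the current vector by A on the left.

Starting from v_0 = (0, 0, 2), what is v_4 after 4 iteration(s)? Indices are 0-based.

v_4 = (-54, 72, -72)

v_0 = (0, 0, 2).
v_1 = A·v_0 = (-2, -8, 4).
v_2 = A·v_1 = (-18, 0, -18).
v_3 = A·v_2 = (36, 0, 18).
v_4 = A·v_3 = (-54, 72, -72).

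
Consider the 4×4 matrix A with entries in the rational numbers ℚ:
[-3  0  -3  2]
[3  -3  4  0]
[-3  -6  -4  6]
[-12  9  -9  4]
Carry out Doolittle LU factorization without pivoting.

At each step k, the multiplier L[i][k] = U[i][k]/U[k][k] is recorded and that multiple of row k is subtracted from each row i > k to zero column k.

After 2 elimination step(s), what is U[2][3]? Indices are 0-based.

U[2][3] = 0

k=0: U[0][0]=-3
  eliminate (1,0): mult=-1, new row 1: (0, -3, 1, 2); set L[1][0]=-1
  eliminate (2,0): mult=1, new row 2: (0, -6, -1, 4); set L[2][0]=1
  eliminate (3,0): mult=4, new row 3: (0, 9, 3, -4); set L[3][0]=4
k=1: U[1][1]=-3
  eliminate (2,1): mult=2, new row 2: (0, 0, -3, 0); set L[2][1]=2
  eliminate (3,1): mult=-3, new row 3: (0, 0, 6, 2); set L[3][1]=-3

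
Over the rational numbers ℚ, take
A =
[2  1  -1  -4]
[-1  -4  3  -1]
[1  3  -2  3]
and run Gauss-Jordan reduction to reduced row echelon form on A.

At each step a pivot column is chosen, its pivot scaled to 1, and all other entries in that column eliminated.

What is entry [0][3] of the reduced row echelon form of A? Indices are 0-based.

pivot(0,0)=2: scale R0 → (1, 1/2, -1/2, -2)
  clear (1,0): R1 −= (-1)R0 → (0, -7/2, 5/2, -3)
  clear (2,0): R2 −= (1)R0 → (0, 5/2, -3/2, 5)
pivot(1,1)=-7/2: scale R1 → (0, 1, -5/7, 6/7)
  clear (0,1): R0 −= (1/2)R1 → (1, 0, -1/7, -17/7)
  clear (2,1): R2 −= (5/2)R1 → (0, 0, 2/7, 20/7)
pivot(2,2)=2/7: scale R2 → (0, 0, 1, 10)
  clear (0,2): R0 −= (-1/7)R2 → (1, 0, 0, -1)
  clear (1,2): R1 −= (-5/7)R2 → (0, 1, 0, 8)

M[0][3] = -1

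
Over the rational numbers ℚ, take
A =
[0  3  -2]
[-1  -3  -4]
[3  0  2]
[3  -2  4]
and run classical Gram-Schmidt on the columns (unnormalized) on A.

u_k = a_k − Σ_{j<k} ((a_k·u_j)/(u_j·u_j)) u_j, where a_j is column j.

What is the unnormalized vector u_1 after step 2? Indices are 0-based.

Step 1: u_0 = a_0 = (0, -1, 3, 3).
Step 2: u_1 = a_1 − (-3/19)·u_0 = (3, -60/19, 9/19, -29/19).

u_1 = (3, -60/19, 9/19, -29/19)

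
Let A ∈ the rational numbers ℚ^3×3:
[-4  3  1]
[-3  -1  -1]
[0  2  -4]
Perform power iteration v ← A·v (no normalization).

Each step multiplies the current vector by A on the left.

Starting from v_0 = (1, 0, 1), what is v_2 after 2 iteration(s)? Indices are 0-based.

v_2 = (-4, 17, 8)

v_0 = (1, 0, 1).
v_1 = A·v_0 = (-3, -4, -4).
v_2 = A·v_1 = (-4, 17, 8).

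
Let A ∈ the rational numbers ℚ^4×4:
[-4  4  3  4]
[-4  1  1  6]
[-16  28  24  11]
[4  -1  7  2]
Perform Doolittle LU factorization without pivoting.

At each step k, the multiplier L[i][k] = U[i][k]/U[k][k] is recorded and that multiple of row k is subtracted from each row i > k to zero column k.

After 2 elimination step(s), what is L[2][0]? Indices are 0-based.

L[2][0] = 4

[col 0] pivot -4
  R1 -= 1*R0 → (0, -3, -2, 2)  (L[1][0] := 1)
  R2 -= 4*R0 → (0, 12, 12, -5)  (L[2][0] := 4)
  R3 -= -1*R0 → (0, 3, 10, 6)  (L[3][0] := -1)
[col 1] pivot -3
  R2 -= -4*R1 → (0, 0, 4, 3)  (L[2][1] := -4)
  R3 -= -1*R1 → (0, 0, 8, 8)  (L[3][1] := -1)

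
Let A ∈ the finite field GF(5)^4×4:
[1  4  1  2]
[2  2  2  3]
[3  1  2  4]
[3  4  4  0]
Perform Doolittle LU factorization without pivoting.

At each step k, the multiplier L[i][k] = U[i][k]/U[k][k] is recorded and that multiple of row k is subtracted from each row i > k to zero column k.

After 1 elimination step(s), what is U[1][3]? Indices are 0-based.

U[1][3] = 4

[col 0] pivot 1
  R1 -= 2*R0 → (0, 4, 0, 4)  (L[1][0] := 2)
  R2 -= 3*R0 → (0, 4, 4, 3)  (L[2][0] := 3)
  R3 -= 3*R0 → (0, 2, 1, 4)  (L[3][0] := 3)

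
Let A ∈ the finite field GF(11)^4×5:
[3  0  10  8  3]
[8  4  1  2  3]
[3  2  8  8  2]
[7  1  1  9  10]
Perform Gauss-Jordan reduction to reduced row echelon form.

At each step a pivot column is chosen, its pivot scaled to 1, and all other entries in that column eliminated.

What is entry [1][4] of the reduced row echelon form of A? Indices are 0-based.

M[1][4] = 4

[1] R0 /= 3  ⇒  (1, 0, 7, 10, 1)
     R1 -= 8·R0  ⇒  (0, 4, 0, 10, 6)
     R2 -= 3·R0  ⇒  (0, 2, 9, 0, 10)
     R3 -= 7·R0  ⇒  (0, 1, 7, 5, 3)
[2] R1 /= 4  ⇒  (0, 1, 0, 8, 7)
     R2 -= 2·R1  ⇒  (0, 0, 9, 6, 7)
     R3 -= 1·R1  ⇒  (0, 0, 7, 8, 7)
[3] R2 /= 9  ⇒  (0, 0, 1, 8, 2)
     R0 -= 7·R2  ⇒  (1, 0, 0, 9, 9)
     R3 -= 7·R2  ⇒  (0, 0, 0, 7, 4)
[4] R3 /= 7  ⇒  (0, 0, 0, 1, 10)
     R0 -= 9·R3  ⇒  (1, 0, 0, 0, 7)
     R1 -= 8·R3  ⇒  (0, 1, 0, 0, 4)
     R2 -= 8·R3  ⇒  (0, 0, 1, 0, 10)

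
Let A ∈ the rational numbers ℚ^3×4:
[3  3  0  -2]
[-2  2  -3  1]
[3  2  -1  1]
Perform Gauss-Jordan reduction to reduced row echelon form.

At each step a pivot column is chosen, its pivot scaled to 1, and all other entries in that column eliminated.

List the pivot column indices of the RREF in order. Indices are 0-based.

pivot columns: 0, 1, 2

step 1: normalize row 0 (÷3) = (1, 1, 0, -2/3)
  row 1: subtract -2×row0 = (0, 4, -3, -1/3)
  row 2: subtract 3×row0 = (0, -1, -1, 3)
step 2: normalize row 1 (÷4) = (0, 1, -3/4, -1/12)
  row 0: subtract 1×row1 = (1, 0, 3/4, -7/12)
  row 2: subtract -1×row1 = (0, 0, -7/4, 35/12)
step 3: normalize row 2 (÷-7/4) = (0, 0, 1, -5/3)
  row 0: subtract 3/4×row2 = (1, 0, 0, 2/3)
  row 1: subtract -3/4×row2 = (0, 1, 0, -4/3)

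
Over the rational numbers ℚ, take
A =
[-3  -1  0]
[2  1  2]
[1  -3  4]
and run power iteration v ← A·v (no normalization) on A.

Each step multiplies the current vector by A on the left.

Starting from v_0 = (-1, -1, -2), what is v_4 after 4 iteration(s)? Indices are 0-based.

v_4 = (-59, 97, 211)

v_0 = (-1, -1, -2).
v_1 = A·v_0 = (4, -7, -6).
v_2 = A·v_1 = (-5, -11, 1).
v_3 = A·v_2 = (26, -19, 32).
v_4 = A·v_3 = (-59, 97, 211).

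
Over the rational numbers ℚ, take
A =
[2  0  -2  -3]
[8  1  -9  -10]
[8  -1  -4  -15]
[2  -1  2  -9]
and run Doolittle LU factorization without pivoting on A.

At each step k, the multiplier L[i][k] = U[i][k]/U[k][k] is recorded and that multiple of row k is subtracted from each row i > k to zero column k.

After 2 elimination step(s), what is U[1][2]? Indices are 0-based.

U[1][2] = -1

Step 1: pivot at (0,0) is 2.
  row1 ← row1 − (4)·row0  ⇒  L[1][0]=4, U row1=(0, 1, -1, 2)
  row2 ← row2 − (4)·row0  ⇒  L[2][0]=4, U row2=(0, -1, 4, -3)
  row3 ← row3 − (1)·row0  ⇒  L[3][0]=1, U row3=(0, -1, 4, -6)
Step 2: pivot at (1,1) is 1.
  row2 ← row2 − (-1)·row1  ⇒  L[2][1]=-1, U row2=(0, 0, 3, -1)
  row3 ← row3 − (-1)·row1  ⇒  L[3][1]=-1, U row3=(0, 0, 3, -4)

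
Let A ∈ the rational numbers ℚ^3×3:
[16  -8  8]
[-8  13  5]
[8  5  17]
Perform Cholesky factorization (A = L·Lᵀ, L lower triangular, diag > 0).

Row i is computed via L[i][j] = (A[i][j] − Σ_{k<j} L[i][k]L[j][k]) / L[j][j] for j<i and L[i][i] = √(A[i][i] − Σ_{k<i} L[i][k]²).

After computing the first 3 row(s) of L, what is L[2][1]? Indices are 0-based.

L[2][1] = 3

Step 1: L[0][0] = √(16) = 4.
  L[1][0] = (-8) / L[0][0] = -2.
Step 2: L[1][1] = √(9) = 3.
  L[2][0] = (8) / L[0][0] = 2.
  L[2][1] = (9) / L[1][1] = 3.
Step 3: L[2][2] = √(4) = 2.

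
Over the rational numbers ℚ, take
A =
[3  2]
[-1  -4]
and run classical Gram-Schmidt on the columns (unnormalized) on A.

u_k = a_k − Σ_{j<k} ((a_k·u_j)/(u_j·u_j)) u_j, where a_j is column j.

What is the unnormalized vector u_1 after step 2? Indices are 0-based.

u_1 = (-1, -3)

Step 1: u_0 = a_0 = (3, -1).
Step 2: u_1 = a_1 − (1)·u_0 = (-1, -3).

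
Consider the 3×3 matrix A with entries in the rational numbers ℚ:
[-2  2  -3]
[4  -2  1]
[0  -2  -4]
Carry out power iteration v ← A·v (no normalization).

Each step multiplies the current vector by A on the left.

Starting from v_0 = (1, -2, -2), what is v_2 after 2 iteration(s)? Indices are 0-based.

v_0 = (1, -2, -2).
v_1 = A·v_0 = (0, 6, 12).
v_2 = A·v_1 = (-24, 0, -60).

v_2 = (-24, 0, -60)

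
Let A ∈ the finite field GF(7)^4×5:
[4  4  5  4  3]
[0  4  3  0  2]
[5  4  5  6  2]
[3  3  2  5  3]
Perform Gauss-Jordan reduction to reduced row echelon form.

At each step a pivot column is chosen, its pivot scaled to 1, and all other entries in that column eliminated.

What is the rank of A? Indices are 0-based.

rank = 4

step 1: normalize row 0 (÷4) = (1, 1, 3, 1, 6)
  row 2: subtract 5×row0 = (0, 6, 4, 1, 0)
  row 3: subtract 3×row0 = (0, 0, 0, 2, 6)
step 2: normalize row 1 (÷4) = (0, 1, 6, 0, 4)
  row 0: subtract 1×row1 = (1, 0, 4, 1, 2)
  row 2: subtract 6×row1 = (0, 0, 3, 1, 4)
step 3: normalize row 2 (÷3) = (0, 0, 1, 5, 6)
  row 0: subtract 4×row2 = (1, 0, 0, 2, 6)
  row 1: subtract 6×row2 = (0, 1, 0, 5, 3)
step 4: normalize row 3 (÷2) = (0, 0, 0, 1, 3)
  row 0: subtract 2×row3 = (1, 0, 0, 0, 0)
  row 1: subtract 5×row3 = (0, 1, 0, 0, 2)
  row 2: subtract 5×row3 = (0, 0, 1, 0, 5)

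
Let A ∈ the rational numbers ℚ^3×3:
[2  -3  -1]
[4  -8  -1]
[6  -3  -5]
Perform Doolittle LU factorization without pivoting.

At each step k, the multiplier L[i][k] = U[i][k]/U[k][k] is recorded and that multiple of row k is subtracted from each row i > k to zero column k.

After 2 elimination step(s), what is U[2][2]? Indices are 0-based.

Step 1: pivot at (0,0) is 2.
  row1 ← row1 − (2)·row0  ⇒  L[1][0]=2, U row1=(0, -2, 1)
  row2 ← row2 − (3)·row0  ⇒  L[2][0]=3, U row2=(0, 6, -2)
Step 2: pivot at (1,1) is -2.
  row2 ← row2 − (-3)·row1  ⇒  L[2][1]=-3, U row2=(0, 0, 1)

U[2][2] = 1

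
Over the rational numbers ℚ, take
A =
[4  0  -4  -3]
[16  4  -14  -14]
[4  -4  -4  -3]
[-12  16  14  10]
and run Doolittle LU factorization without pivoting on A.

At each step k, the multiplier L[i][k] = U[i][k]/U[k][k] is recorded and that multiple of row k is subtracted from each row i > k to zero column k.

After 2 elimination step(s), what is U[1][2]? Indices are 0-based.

[col 0] pivot 4
  R1 -= 4*R0 → (0, 4, 2, -2)  (L[1][0] := 4)
  R2 -= 1*R0 → (0, -4, 0, 0)  (L[2][0] := 1)
  R3 -= -3*R0 → (0, 16, 2, 1)  (L[3][0] := -3)
[col 1] pivot 4
  R2 -= -1*R1 → (0, 0, 2, -2)  (L[2][1] := -1)
  R3 -= 4*R1 → (0, 0, -6, 9)  (L[3][1] := 4)

U[1][2] = 2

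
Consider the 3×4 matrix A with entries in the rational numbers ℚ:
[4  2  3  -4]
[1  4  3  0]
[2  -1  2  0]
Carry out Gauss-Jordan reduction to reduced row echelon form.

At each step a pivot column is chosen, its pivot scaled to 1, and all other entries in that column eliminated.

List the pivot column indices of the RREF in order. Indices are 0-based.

pivot columns: 0, 1, 2

pivot(0,0)=4: scale R0 → (1, 1/2, 3/4, -1)
  clear (1,0): R1 −= (1)R0 → (0, 7/2, 9/4, 1)
  clear (2,0): R2 −= (2)R0 → (0, -2, 1/2, 2)
pivot(1,1)=7/2: scale R1 → (0, 1, 9/14, 2/7)
  clear (0,1): R0 −= (1/2)R1 → (1, 0, 3/7, -8/7)
  clear (2,1): R2 −= (-2)R1 → (0, 0, 25/14, 18/7)
pivot(2,2)=25/14: scale R2 → (0, 0, 1, 36/25)
  clear (0,2): R0 −= (3/7)R2 → (1, 0, 0, -44/25)
  clear (1,2): R1 −= (9/14)R2 → (0, 1, 0, -16/25)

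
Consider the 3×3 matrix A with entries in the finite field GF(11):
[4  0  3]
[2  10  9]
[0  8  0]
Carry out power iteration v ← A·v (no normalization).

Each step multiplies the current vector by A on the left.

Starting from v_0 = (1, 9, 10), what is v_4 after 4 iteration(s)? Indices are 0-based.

v_0 = (1, 9, 10).
v_1 = A·v_0 = (1, 6, 6).
v_2 = A·v_1 = (0, 6, 4).
v_3 = A·v_2 = (1, 8, 4).
v_4 = A·v_3 = (5, 8, 9).

v_4 = (5, 8, 9)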